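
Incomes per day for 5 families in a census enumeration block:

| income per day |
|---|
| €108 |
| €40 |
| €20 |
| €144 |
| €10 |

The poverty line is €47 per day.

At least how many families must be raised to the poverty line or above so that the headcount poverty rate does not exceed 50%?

3 of the 5 families are poor, so H = 3/5 = 0.600.
A headcount ratio of at most 50% allows at most ⌊0.50 × 5⌋ = 2 poor families.
So at least 3 − 2 = 1 must be lifted.

1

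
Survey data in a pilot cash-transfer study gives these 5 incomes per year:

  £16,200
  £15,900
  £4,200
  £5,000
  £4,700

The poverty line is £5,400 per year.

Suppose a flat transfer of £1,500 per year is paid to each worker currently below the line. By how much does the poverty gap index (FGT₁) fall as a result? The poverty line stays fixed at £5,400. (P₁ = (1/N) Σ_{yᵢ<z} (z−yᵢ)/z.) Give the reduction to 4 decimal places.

Before: below the line — £4,200, £4,700, £5,000; poverty gap index (FGT₁) = 0.085185.
After the £1,500 transfer: below the line — none; poverty gap index (FGT₁) = 0.000000.
Reduction = 0.085185 − 0.000000 = 0.0852.

0.0852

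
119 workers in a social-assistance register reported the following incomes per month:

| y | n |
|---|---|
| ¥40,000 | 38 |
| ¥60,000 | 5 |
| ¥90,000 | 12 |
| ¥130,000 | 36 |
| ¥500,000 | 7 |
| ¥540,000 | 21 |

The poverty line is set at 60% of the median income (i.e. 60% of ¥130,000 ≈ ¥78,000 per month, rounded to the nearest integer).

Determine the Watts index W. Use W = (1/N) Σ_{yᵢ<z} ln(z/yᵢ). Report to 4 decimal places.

0.2243

Below the line: 38×¥40,000, 5×¥60,000 (q = 43 of N = 119).
ln(z/y) terms: ln(78000/40000) = 0.6678 (×38); ln(78000/60000) = 0.2624 (×5).
W = 26.689337 / 119 = 0.2243.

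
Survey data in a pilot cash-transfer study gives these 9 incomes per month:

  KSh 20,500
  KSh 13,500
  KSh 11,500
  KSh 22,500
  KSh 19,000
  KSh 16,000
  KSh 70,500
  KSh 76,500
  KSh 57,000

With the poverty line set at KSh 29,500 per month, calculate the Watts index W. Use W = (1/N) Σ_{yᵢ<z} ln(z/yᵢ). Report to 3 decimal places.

0.379

Poor units: KSh 11,500, KSh 13,500, KSh 16,000, KSh 19,000, KSh 20,500, KSh 22,500 (q = 6 of N = 9).
Log shortfalls: ln(29500/11500) = 0.9420; ln(29500/13500) = 0.7817; ln(29500/16000) = 0.6118; ln(29500/19000) = 0.4400; ln(29500/20500) = 0.3640; ln(29500/22500) = 0.2709.
W = 3.410337 / 9 = 0.379.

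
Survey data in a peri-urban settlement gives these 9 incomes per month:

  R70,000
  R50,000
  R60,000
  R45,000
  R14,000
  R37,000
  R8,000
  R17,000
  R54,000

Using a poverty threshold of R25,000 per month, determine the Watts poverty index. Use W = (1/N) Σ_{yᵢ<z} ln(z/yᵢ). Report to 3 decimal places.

0.234

Below z: R8,000, R14,000, R17,000 (q = 3 of N = 9).
Log gaps: ln(25000/8000) = 1.1394; ln(25000/14000) = 0.5798; ln(25000/17000) = 0.3857.
W = 2.104915 / 9 = 0.234.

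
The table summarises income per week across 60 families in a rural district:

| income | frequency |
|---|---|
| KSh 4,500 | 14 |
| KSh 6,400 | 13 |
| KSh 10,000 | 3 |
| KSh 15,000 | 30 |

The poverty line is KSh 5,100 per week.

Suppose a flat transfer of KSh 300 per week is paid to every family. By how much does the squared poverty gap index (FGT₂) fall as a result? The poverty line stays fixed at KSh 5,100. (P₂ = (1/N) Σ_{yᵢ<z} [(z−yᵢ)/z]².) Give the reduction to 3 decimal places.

Before: below the line — 14×KSh 4,500; squared poverty gap index (FGT₂) = 0.00323.
After the KSh 300 transfer: below the line — 14×KSh 4,800; squared poverty gap index (FGT₂) = 0.00081.
Reduction = 0.00323 − 0.00081 = 0.002.

0.002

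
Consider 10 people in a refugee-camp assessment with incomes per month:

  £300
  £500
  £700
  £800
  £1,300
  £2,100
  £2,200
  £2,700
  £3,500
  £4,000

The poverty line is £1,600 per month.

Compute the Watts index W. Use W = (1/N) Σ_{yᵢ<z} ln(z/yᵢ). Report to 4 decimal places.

0.4565

Poor units: £300, £500, £700, £800, £1,300 (q = 5 of N = 10).
ln(z/y) terms: ln(1600/300) = 1.6740; ln(1600/500) = 1.1632; ln(1600/700) = 0.8267; ln(1600/800) = 0.6931; ln(1600/1300) = 0.2076.
W = 4.564592 / 10 = 0.4565.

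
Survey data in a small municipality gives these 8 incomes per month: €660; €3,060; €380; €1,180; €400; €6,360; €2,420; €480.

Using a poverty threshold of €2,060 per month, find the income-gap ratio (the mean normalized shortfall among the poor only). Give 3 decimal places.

Poor units: €380, €400, €480, €660, €1,180 (q = 5 of N = 8).
Shortfall ratios (z−y)/z: 0.8155, 0.8058, 0.7670, 0.6796, 0.4272; sum = 3.495146.
I averages over the q = 5 poor units only: 3.495146 / 5 = 0.699.

0.699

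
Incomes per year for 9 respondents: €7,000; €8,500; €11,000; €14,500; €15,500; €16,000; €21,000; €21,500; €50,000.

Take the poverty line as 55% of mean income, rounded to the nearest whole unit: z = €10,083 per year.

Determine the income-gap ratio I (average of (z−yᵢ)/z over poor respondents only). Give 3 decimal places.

Incomes under z: €7,000, €8,500 (q = 2 of N = 9).
Shortfall ratios (z−y)/z: 0.3058, 0.1570; sum = 0.462759.
I averages over the q = 2 poor units only: 0.462759 / 2 = 0.231.

0.231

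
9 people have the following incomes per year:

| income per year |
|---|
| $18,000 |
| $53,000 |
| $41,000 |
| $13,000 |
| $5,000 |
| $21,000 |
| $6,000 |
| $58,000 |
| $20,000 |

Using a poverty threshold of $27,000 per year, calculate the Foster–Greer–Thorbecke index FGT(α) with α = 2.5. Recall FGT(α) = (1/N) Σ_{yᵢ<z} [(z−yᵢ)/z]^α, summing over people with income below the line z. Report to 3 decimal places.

Poor units: $5,000, $6,000, $13,000, $18,000, $20,000, $21,000 (q = 6 of N = 9).
Gap ratios (z−y)/z: (27000−5000)/27000 = 0.8148; (27000−6000)/27000 = 0.7778; (27000−13000)/27000 = 0.5185; (27000−18000)/27000 = 0.3333; (27000−20000)/27000 = 0.2593; (27000−21000)/27000 = 0.2222.
Raised to α = 2.5: 0.59930; 0.53351; 0.19360; 0.06415; 0.03422; 0.02328.
Sum = 1.448066; FGT(2.5) = 1.448066 / 9 = 0.161.

0.161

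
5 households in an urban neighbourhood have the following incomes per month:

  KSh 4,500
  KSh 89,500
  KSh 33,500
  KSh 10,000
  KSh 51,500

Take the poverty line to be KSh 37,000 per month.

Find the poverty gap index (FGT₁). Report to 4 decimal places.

Below z: KSh 4,500, KSh 10,000, KSh 33,500 (q = 3 of N = 5).
Gap ratios (z−y)/z: (37000−4500)/37000 = 0.8784; (37000−10000)/37000 = 0.7297; (37000−33500)/37000 = 0.0946.
Σ = 1.702703. Dividing by the full population N = 5 gives P₁ = 0.3405.

0.3405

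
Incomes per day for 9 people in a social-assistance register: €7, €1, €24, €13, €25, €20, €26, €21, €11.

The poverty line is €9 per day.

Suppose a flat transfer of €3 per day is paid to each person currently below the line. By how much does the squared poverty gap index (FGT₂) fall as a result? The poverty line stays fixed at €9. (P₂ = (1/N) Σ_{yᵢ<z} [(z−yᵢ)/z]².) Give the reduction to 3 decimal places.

0.059

Before: below the line — €1, €7; squared poverty gap index (FGT₂) = 0.09328.
After the €3 transfer: below the line — €4; squared poverty gap index (FGT₂) = 0.03429.
Reduction = 0.09328 − 0.03429 = 0.059.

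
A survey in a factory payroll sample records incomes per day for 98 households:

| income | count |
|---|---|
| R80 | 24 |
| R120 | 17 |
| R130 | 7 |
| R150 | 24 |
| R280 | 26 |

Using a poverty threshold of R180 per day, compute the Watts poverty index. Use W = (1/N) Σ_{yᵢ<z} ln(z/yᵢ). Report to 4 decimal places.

0.3368

Below z: 24×R80, 17×R120, 7×R130, 24×R150 (q = 72 of N = 98).
Log gaps: ln(180/80) = 0.8109 (×24); ln(180/120) = 0.4055 (×17); ln(180/130) = 0.3254 (×7); ln(180/150) = 0.1823 (×24).
W = 33.008906 / 98 = 0.3368.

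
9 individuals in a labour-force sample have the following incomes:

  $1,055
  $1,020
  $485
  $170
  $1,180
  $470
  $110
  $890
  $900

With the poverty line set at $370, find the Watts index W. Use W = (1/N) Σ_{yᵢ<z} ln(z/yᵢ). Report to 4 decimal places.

0.2212

Below the line: $110, $170 (q = 2 of N = 9).
Log gaps: ln(370/110) = 1.2130; ln(370/170) = 0.7777.
W = 1.990727 / 9 = 0.2212.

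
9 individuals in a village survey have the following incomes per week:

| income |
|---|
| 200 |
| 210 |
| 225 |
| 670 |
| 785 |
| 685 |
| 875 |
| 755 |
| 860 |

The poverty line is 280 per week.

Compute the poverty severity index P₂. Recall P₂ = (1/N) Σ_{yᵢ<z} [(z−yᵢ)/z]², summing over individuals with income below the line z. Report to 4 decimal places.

Below the line: 200, 210, 225 (q = 3 of N = 9).
Normalized shortfalls: (280−200)/280 = 0.2857; (280−210)/280 = 0.2500; (280−225)/280 = 0.1964.
Squared: 0.0816; 0.0625; 0.0386.
Sum = 0.182717; P₂ = 0.182717 / 9 = 0.0203.

0.0203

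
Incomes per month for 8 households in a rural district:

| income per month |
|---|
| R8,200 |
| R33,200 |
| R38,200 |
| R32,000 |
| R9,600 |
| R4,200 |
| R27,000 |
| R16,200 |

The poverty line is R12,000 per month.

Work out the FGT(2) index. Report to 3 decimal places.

0.070

Below z: R4,200, R8,200, R9,600 (q = 3 of N = 8).
Relative gaps: (12000−4200)/12000 = 0.6500; (12000−8200)/12000 = 0.3167; (12000−9600)/12000 = 0.2000.
Squared: 0.4225; 0.1003; 0.0400.
Sum = 0.562778; P₂ = 0.562778 / 8 = 0.070.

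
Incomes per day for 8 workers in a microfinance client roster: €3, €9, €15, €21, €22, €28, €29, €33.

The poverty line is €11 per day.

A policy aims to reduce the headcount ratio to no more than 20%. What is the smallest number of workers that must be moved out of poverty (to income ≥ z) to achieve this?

2 of the 8 workers are poor, so H = 2/8 = 0.250.
A headcount ratio of at most 20% allows at most ⌊0.20 × 8⌋ = 1 poor workers.
So at least 2 − 1 = 1 must be lifted.

1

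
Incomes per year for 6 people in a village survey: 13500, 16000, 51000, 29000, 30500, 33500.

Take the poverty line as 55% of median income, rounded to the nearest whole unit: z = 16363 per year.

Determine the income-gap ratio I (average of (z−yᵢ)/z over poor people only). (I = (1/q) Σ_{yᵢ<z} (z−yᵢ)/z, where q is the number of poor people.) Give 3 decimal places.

0.099

Below the line: 13500, 16000 (q = 2 of N = 6).
Relative gaps: 0.1750, 0.0222; sum = 0.197152.
The income-gap ratio divides by q (the poor only): 0.197152 / 2 = 0.099.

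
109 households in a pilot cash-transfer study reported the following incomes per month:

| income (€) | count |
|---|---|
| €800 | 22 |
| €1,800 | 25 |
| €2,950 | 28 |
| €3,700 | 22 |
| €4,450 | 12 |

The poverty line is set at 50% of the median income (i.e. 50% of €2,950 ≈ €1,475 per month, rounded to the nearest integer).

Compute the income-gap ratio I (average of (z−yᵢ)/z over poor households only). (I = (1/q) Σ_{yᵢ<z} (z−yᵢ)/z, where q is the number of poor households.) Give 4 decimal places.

0.4576

Poor units: 22×€800 (q = 22 of N = 109).
Relative gaps: 0.4576 (×22); sum = 10.067797.
I averages over the q = 22 poor units only: 10.067797 / 22 = 0.4576.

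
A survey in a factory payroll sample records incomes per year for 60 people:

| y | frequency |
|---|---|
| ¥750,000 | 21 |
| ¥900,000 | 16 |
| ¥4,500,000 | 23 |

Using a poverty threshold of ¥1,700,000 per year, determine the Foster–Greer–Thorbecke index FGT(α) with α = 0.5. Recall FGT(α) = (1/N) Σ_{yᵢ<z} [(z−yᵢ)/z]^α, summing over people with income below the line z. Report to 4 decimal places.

0.4446

Below z: 21×¥750,000, 16×¥900,000 (q = 37 of N = 60).
Shortfall ratios: (1700000−750000)/1700000 = 0.5588 (×21); (1700000−900000)/1700000 = 0.4706 (×16).
Raised to α = 0.5: 0.74755 (×21); 0.68599 (×16).
Sum = 26.674354; FGT(0.5) = 26.674354 / 60 = 0.4446.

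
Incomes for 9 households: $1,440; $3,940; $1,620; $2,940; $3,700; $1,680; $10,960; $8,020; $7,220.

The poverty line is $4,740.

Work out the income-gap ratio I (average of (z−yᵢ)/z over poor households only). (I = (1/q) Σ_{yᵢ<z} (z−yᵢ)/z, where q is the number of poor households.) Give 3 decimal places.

Incomes under z: $1,440, $1,620, $1,680, $2,940, $3,700, $3,940 (q = 6 of N = 9).
Shortfall ratios (z−y)/z: 0.6962, 0.6582, 0.6456, 0.3797, 0.2194, 0.1688; sum = 2.767932.
The income-gap ratio divides by q (the poor only): 2.767932 / 6 = 0.461.

0.461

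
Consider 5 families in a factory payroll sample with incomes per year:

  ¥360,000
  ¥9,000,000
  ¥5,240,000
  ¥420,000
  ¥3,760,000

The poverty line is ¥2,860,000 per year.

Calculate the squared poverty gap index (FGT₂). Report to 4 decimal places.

0.2984

Below the line: ¥360,000, ¥420,000 (q = 2 of N = 5).
Relative gaps: (2860000−360000)/2860000 = 0.8741; (2860000−420000)/2860000 = 0.8531.
Squared: 0.7641; 0.7279.
Sum = 1.491956; P₂ = 1.491956 / 5 = 0.2984.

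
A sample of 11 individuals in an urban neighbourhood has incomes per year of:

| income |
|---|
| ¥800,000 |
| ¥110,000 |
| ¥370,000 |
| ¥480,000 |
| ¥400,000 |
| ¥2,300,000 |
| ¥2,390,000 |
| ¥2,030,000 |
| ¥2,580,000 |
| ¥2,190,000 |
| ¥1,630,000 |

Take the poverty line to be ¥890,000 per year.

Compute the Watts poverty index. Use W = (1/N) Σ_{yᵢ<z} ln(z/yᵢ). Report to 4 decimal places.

0.4084

Poor units: ¥110,000, ¥370,000, ¥400,000, ¥480,000, ¥800,000 (q = 5 of N = 11).
Log gaps: ln(890000/110000) = 2.0907; ln(890000/370000) = 0.8777; ln(890000/400000) = 0.7998; ln(890000/480000) = 0.6174; ln(890000/800000) = 0.1066.
W = 4.492262 / 11 = 0.4084.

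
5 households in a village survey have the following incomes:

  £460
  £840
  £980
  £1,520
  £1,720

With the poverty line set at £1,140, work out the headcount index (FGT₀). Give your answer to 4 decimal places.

0.6000

3 of the 5 households have income below £1,140.
H = 3/5 = 0.6000.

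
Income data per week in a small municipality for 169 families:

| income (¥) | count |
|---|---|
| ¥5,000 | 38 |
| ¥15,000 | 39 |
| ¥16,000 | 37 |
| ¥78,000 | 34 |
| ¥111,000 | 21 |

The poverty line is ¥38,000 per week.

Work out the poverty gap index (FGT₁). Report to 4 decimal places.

Poor units: 38×¥5,000, 39×¥15,000, 37×¥16,000 (q = 114 of N = 169).
Relative gaps: (38000−5000)/38000 = 0.8684 (×38); (38000−15000)/38000 = 0.6053 (×39); (38000−16000)/38000 = 0.5789 (×37).
Sum of shortfalls = 78.026316; P₁ averages over all N: 78.026316 / 169 = 0.4617.

0.4617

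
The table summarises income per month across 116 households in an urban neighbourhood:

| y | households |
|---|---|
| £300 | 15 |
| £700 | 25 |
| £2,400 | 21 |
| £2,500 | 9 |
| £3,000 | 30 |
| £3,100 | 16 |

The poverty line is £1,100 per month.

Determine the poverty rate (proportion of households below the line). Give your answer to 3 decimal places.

40 of the 116 households have income below £1,100.
H = 40/116 = 0.345.

0.345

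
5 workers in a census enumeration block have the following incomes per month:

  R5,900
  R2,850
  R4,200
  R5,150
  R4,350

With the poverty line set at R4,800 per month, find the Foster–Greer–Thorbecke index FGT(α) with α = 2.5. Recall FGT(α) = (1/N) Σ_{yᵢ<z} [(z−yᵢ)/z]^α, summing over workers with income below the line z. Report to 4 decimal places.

Incomes under z: R2,850, R4,200, R4,350 (q = 3 of N = 5).
Normalized shortfalls: (4800−2850)/4800 = 0.4062; (4800−4200)/4800 = 0.1250; (4800−4350)/4800 = 0.0938.
Raised to α = 2.5: 0.10519; 0.00552; 0.00269.
Sum = 0.113408; FGT(2.5) = 0.113408 / 5 = 0.0227.

0.0227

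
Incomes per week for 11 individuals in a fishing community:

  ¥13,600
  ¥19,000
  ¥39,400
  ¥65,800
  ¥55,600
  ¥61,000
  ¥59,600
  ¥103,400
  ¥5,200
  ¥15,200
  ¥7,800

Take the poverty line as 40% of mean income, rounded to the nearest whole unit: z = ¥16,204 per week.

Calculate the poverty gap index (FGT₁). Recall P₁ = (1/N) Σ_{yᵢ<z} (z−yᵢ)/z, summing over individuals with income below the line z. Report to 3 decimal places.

0.129

Below the line: ¥5,200, ¥7,800, ¥13,600, ¥15,200 (q = 4 of N = 11).
Gap ratios (z−y)/z: (16204−5200)/16204 = 0.6791; (16204−7800)/16204 = 0.5186; (16204−13600)/16204 = 0.1607; (16204−15200)/16204 = 0.0620.
Sum of shortfalls = 1.420390; P₁ averages over all N: 1.420390 / 11 = 0.129.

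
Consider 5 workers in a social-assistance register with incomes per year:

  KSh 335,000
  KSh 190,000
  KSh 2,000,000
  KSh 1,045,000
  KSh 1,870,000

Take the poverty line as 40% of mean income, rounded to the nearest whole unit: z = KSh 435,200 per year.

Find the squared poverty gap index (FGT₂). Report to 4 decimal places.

0.0741

Below z: KSh 190,000, KSh 335,000 (q = 2 of N = 5).
Relative gaps: (435200−190000)/435200 = 0.5634; (435200−335000)/435200 = 0.2302.
Squared: 0.3174; 0.0530.
Sum = 0.370451; P₂ = 0.370451 / 5 = 0.0741.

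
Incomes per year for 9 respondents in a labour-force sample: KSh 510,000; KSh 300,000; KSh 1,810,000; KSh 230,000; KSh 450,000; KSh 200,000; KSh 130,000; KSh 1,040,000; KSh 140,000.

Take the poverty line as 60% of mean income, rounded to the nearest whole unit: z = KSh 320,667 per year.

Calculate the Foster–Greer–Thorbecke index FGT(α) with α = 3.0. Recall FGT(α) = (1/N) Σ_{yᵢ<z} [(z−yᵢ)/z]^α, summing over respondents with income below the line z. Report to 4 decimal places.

0.0517

Below the line: KSh 130,000, KSh 140,000, KSh 200,000, KSh 230,000, KSh 300,000 (q = 5 of N = 9).
Relative gaps: (320667−130000)/320667 = 0.5946; (320667−140000)/320667 = 0.5634; (320667−200000)/320667 = 0.3763; (320667−230000)/320667 = 0.2827; (320667−300000)/320667 = 0.0645.
Raised to α = 3.0: 0.21022; 0.17884; 0.05328; 0.02260; 0.00027.
Sum = 0.465215; FGT(3.0) = 0.465215 / 9 = 0.0517.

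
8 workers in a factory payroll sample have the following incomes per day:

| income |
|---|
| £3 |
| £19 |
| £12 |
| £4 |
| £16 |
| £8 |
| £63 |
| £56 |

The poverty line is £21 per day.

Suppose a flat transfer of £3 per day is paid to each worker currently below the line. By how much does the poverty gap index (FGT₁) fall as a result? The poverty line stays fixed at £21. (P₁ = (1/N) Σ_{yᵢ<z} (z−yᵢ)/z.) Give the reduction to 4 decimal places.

Before: below the line — £3, £4, £8, £12, £16, £19; poverty gap index (FGT₁) = 0.380952.
After the £3 transfer: below the line — £6, £7, £11, £15, £19; poverty gap index (FGT₁) = 0.279762.
Reduction = 0.380952 − 0.279762 = 0.1012.

0.1012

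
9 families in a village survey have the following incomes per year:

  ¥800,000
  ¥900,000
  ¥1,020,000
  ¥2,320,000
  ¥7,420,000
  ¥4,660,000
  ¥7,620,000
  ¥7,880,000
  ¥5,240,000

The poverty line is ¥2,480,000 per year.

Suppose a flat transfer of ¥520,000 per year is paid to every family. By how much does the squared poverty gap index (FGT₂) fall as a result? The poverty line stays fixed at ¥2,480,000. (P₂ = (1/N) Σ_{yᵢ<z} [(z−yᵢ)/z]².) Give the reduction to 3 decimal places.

Before: below the line — ¥800,000, ¥900,000, ¥1,020,000, ¥2,320,000; squared poverty gap index (FGT₂) = 0.13506.
After the ¥520,000 transfer: below the line — ¥1,320,000, ¥1,420,000, ¥1,540,000; squared poverty gap index (FGT₂) = 0.06057.
Reduction = 0.13506 − 0.06057 = 0.074.

0.074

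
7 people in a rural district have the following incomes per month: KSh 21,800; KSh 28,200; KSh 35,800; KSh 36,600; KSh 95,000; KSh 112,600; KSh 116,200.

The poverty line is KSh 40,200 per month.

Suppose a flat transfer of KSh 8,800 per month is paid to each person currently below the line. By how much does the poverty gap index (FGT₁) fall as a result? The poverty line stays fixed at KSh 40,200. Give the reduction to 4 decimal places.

Before: below the line — KSh 21,800, KSh 28,200, KSh 35,800, KSh 36,600; poverty gap index (FGT₁) = 0.136461.
After the KSh 8,800 transfer: below the line — KSh 30,600, KSh 37,000; poverty gap index (FGT₁) = 0.045487.
Reduction = 0.136461 − 0.045487 = 0.0910.

0.0910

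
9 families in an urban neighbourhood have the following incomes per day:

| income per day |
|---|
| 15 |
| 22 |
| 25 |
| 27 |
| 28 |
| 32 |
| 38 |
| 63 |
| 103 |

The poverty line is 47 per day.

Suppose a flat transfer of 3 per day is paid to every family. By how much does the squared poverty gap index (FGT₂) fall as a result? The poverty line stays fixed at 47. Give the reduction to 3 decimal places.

Before: below the line — 15, 22, 25, 27, 28, 32, 38; squared poverty gap index (FGT₂) = 0.16096.
After the 3 transfer: below the line — 18, 25, 28, 30, 31, 35, 41; squared poverty gap index (FGT₂) = 0.12127.
Reduction = 0.16096 − 0.12127 = 0.040.

0.040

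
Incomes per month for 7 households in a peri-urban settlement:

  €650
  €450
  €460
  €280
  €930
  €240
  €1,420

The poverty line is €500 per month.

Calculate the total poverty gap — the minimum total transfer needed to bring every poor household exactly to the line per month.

Below z: €240, €280, €450, €460 (q = 4 of N = 7).
Individual gaps: 500−240 = 260; 500−280 = 220; 500−450 = 50; 500−460 = 40.
Aggregate gap = €570.

€570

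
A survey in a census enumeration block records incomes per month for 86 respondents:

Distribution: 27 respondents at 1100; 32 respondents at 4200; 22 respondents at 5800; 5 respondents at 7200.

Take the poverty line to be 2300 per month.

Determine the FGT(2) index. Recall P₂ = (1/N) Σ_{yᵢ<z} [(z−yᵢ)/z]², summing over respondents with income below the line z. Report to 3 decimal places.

0.085

Incomes under z: 27×1100 (q = 27 of N = 86).
Shortfall ratios: (2300−1100)/2300 = 0.5217 (×27).
Squared: 0.2722 (×27).
Sum = 7.349716; P₂ = 7.349716 / 86 = 0.085.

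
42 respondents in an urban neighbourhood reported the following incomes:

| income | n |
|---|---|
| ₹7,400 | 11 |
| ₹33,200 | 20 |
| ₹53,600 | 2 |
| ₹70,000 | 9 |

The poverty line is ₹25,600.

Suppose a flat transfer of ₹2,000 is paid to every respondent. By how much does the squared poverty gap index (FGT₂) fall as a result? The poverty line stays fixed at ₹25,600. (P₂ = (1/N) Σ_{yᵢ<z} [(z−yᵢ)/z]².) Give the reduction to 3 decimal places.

0.027

Before: below the line — 11×₹7,400; squared poverty gap index (FGT₂) = 0.13238.
After the ₹2,000 transfer: below the line — 11×₹9,400; squared poverty gap index (FGT₂) = 0.10488.
Reduction = 0.13238 − 0.10488 = 0.027.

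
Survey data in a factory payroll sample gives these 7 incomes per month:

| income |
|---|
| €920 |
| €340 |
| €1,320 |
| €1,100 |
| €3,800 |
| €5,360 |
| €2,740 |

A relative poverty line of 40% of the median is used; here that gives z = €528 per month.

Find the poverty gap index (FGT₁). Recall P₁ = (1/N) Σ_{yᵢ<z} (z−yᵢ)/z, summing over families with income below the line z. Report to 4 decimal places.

0.0509

Below z: €340 (q = 1 of N = 7).
Gap ratios (z−y)/z: (528−340)/528 = 0.3561.
Sum of shortfalls = 0.356061; P₁ averages over all N: 0.356061 / 7 = 0.0509.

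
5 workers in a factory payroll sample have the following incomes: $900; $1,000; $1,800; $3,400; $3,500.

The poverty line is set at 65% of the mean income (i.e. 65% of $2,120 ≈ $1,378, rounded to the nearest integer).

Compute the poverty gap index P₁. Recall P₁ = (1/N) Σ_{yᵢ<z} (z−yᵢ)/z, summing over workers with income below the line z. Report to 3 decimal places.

Below z: $900, $1,000 (q = 2 of N = 5).
Relative gaps: (1378−900)/1378 = 0.3469; (1378−1000)/1378 = 0.2743.
Sum of shortfalls = 0.621190; P₁ averages over all N: 0.621190 / 5 = 0.124.

0.124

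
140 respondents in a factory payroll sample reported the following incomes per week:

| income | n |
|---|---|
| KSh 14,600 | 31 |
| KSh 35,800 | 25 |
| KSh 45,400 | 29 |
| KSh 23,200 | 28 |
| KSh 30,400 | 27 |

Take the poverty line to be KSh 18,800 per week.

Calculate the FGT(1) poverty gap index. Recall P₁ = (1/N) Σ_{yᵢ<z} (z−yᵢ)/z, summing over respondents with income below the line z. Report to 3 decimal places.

0.049

Below z: 31×KSh 14,600 (q = 31 of N = 140).
Shortfall ratios: (18800−14600)/18800 = 0.2234 (×31).
Sum of shortfalls = 6.925532; P₁ averages over all N: 6.925532 / 140 = 0.049.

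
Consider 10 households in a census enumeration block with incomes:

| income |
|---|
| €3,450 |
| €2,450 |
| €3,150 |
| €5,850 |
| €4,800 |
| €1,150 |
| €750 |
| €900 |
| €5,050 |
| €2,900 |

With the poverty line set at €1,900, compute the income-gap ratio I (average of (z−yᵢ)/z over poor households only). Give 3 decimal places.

Below the line: €750, €900, €1,150 (q = 3 of N = 10).
Relative gaps: 0.6053, 0.5263, 0.3947; sum = 1.526316.
The income-gap ratio divides by q (the poor only): 1.526316 / 3 = 0.509.

0.509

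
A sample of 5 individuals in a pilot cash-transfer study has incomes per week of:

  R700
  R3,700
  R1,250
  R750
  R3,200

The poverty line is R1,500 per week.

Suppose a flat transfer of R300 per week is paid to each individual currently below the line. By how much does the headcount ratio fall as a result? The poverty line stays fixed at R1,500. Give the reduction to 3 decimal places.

0.200

Before: below the line — R700, R750, R1,250; headcount ratio = 0.60000.
After the R300 transfer: below the line — R1,000, R1,050; headcount ratio = 0.40000.
Reduction = 0.60000 − 0.40000 = 0.200.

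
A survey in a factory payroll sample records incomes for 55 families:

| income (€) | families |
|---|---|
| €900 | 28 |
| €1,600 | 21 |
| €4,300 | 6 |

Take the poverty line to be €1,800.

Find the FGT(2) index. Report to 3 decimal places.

Below the line: 28×€900, 21×€1,600 (q = 49 of N = 55).
Relative gaps: (1800−900)/1800 = 0.5000 (×28); (1800−1600)/1800 = 0.1111 (×21).
Squared: 0.2500 (×28); 0.0123 (×21).
Sum = 7.259259; P₂ = 7.259259 / 55 = 0.132.

0.132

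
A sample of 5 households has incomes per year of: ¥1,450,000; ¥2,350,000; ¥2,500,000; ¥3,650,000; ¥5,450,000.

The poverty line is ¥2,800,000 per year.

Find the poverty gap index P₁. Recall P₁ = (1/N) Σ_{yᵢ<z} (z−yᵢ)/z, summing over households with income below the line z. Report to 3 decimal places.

0.150

Below z: ¥1,450,000, ¥2,350,000, ¥2,500,000 (q = 3 of N = 5).
Normalized shortfalls: (2800000−1450000)/2800000 = 0.4821; (2800000−2350000)/2800000 = 0.1607; (2800000−2500000)/2800000 = 0.1071.
Sum of shortfalls = 0.750000; P₁ averages over all N: 0.750000 / 5 = 0.150.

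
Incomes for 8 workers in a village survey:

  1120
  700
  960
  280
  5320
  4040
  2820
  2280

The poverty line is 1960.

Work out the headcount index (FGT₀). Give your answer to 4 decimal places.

4 of the 8 workers have income below 1960.
H = 4/8 = 0.5000.

0.5000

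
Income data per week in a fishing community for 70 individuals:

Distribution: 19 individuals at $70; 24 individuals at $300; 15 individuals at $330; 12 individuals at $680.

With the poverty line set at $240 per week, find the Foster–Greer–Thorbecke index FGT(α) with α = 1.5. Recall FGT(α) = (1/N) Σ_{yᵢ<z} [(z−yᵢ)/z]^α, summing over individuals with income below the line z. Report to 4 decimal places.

0.1618

Incomes under z: 19×$70 (q = 19 of N = 70).
Shortfall ratios: (240−70)/240 = 0.7083 (×19).
Raised to α = 1.5: 0.59615 (×19).
Sum = 11.326875; FGT(1.5) = 11.326875 / 70 = 0.1618.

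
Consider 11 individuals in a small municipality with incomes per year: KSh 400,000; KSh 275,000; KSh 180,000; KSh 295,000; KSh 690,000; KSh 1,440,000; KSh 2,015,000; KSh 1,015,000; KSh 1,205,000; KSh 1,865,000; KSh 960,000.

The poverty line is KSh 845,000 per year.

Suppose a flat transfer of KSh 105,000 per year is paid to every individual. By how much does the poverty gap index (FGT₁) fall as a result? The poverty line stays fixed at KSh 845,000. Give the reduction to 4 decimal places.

Before: below the line — KSh 180,000, KSh 275,000, KSh 295,000, KSh 400,000, KSh 690,000; poverty gap index (FGT₁) = 0.256590.
After the KSh 105,000 transfer: below the line — KSh 285,000, KSh 380,000, KSh 400,000, KSh 505,000, KSh 795,000; poverty gap index (FGT₁) = 0.200108.
Reduction = 0.256590 − 0.200108 = 0.0565.

0.0565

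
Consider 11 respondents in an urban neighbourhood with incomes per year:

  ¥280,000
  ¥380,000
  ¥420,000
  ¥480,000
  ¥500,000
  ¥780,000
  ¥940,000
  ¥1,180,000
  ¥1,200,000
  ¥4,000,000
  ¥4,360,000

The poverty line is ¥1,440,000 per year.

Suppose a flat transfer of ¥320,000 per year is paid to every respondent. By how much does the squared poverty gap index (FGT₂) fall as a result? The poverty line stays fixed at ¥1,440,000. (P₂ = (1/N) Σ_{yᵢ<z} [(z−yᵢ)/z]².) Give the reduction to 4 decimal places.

Before: below the line — ¥280,000, ¥380,000, ¥420,000, ¥480,000, ¥500,000, ¥780,000, ¥940,000, ¥1,180,000, ¥1,200,000; squared poverty gap index (FGT₂) = 0.268554.
After the ¥320,000 transfer: below the line — ¥600,000, ¥700,000, ¥740,000, ¥800,000, ¥820,000, ¥1,100,000, ¥1,260,000; squared poverty gap index (FGT₂) = 0.117722.
Reduction = 0.268554 − 0.117722 = 0.1508.

0.1508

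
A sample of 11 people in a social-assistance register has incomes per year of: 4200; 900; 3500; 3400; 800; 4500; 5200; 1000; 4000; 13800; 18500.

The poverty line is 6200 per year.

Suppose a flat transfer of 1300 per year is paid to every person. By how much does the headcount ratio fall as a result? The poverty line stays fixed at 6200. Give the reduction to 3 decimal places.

Before: below the line — 800, 900, 1000, 3400, 3500, 4000, 4200, 4500, 5200; headcount ratio = 0.81818.
After the 1300 transfer: below the line — 2100, 2200, 2300, 4700, 4800, 5300, 5500, 5800; headcount ratio = 0.72727.
Reduction = 0.81818 − 0.72727 = 0.091.

0.091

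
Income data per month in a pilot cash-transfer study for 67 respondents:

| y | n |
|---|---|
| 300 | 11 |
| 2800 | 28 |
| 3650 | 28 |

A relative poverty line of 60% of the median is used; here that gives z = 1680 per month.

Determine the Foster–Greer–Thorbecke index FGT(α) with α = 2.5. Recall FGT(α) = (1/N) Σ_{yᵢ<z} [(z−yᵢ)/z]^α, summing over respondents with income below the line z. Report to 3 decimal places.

Below z: 11×300 (q = 11 of N = 67).
Shortfall ratios: (1680−300)/1680 = 0.8214 (×11).
Raised to α = 2.5: 0.61154 (×11).
Sum = 6.726934; FGT(2.5) = 6.726934 / 67 = 0.100.

0.100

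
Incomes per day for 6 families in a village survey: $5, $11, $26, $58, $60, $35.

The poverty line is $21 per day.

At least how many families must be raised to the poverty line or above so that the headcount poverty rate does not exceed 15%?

2

2 of the 6 families are poor, so H = 2/6 = 0.333.
A headcount ratio of at most 15% allows at most ⌊0.15 × 6⌋ = 0 poor families.
So at least 2 − 0 = 2 must be lifted.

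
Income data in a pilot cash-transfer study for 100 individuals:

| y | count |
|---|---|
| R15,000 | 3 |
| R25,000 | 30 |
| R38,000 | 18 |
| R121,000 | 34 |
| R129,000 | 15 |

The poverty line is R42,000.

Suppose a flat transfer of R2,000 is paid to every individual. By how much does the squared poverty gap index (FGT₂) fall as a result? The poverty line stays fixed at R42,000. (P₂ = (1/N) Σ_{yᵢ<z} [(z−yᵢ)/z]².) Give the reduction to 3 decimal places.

Before: below the line — 3×R15,000, 30×R25,000, 18×R38,000; squared poverty gap index (FGT₂) = 0.06318.
After the R2,000 transfer: below the line — 3×R17,000, 30×R27,000, 18×R40,000; squared poverty gap index (FGT₂) = 0.04930.
Reduction = 0.06318 − 0.04930 = 0.014.

0.014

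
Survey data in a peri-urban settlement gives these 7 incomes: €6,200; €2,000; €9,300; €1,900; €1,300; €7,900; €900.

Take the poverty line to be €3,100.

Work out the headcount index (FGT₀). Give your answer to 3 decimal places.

0.571

4 of the 7 families have income below €3,100.
H = 4/7 = 0.571.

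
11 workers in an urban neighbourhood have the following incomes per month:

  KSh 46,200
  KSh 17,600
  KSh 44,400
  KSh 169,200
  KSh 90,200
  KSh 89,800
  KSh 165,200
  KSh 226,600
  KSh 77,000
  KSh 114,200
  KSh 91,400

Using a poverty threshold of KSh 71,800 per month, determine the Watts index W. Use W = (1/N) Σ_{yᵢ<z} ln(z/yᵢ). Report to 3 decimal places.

Poor units: KSh 17,600, KSh 44,400, KSh 46,200 (q = 3 of N = 11).
Log shortfalls: ln(71800/17600) = 1.4060; ln(71800/44400) = 0.4806; ln(71800/46200) = 0.4409.
W = 2.327535 / 11 = 0.212.

0.212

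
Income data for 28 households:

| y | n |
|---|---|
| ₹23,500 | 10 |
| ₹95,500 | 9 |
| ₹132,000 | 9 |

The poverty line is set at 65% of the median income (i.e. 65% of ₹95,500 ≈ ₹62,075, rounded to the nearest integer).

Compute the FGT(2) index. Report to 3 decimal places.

Poor units: 10×₹23,500 (q = 10 of N = 28).
Gap ratios (z−y)/z: (62075−23500)/62075 = 0.6214 (×10).
Squared: 0.3862 (×10).
Sum = 3.861699; P₂ = 3.861699 / 28 = 0.138.

0.138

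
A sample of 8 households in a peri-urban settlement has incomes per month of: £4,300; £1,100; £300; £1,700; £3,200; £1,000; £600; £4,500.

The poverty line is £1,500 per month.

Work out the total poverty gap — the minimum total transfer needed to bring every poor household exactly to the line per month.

Below the line: £300, £600, £1,000, £1,100 (q = 4 of N = 8).
Individual gaps: 1500−300 = 1200; 1500−600 = 900; 1500−1000 = 500; 1500−1100 = 400.
Aggregate gap = £3,000.

£3,000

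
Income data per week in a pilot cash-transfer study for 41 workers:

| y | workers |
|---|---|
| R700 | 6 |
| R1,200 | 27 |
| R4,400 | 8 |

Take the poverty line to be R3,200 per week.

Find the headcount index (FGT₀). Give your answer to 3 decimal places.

33 of the 41 workers have income below R3,200.
H = 33/41 = 0.805.

0.805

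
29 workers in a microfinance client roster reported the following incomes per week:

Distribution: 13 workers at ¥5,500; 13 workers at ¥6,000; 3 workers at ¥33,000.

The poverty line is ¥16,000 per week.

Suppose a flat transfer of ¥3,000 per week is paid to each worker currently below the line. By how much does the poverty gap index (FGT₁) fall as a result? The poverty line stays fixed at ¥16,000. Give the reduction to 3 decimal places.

Before: below the line — 13×¥5,500, 13×¥6,000; poverty gap index (FGT₁) = 0.57435.
After the ¥3,000 transfer: below the line — 13×¥8,500, 13×¥9,000; poverty gap index (FGT₁) = 0.40625.
Reduction = 0.57435 − 0.40625 = 0.168.

0.168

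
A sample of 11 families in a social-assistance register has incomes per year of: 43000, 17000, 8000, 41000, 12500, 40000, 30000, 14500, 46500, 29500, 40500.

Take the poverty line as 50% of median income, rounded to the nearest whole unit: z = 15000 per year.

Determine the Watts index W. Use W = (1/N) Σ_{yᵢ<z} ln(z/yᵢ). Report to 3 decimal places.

0.077

Incomes under z: 8000, 12500, 14500 (q = 3 of N = 11).
ln(z/y) terms: ln(15000/8000) = 0.6286; ln(15000/12500) = 0.1823; ln(15000/14500) = 0.0339.
W = 0.844832 / 11 = 0.077.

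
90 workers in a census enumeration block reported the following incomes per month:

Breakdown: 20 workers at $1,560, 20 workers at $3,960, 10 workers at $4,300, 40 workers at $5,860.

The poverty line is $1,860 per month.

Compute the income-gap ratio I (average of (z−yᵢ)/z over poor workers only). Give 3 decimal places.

Incomes under z: 20×$1,560 (q = 20 of N = 90).
Shortfall ratios (z−y)/z: 0.1613 (×20); sum = 3.225806.
I averages over the q = 20 poor units only: 3.225806 / 20 = 0.161.

0.161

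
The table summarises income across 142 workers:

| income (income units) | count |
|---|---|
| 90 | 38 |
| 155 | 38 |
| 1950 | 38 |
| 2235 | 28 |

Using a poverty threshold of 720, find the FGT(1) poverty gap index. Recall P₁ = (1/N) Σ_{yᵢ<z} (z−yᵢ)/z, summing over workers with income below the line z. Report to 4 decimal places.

Poor units: 38×90, 38×155 (q = 76 of N = 142).
Shortfall ratios: (720−90)/720 = 0.8750 (×38); (720−155)/720 = 0.7847 (×38).
Sum of shortfalls = 63.069444; P₁ averages over all N: 63.069444 / 142 = 0.4442.

0.4442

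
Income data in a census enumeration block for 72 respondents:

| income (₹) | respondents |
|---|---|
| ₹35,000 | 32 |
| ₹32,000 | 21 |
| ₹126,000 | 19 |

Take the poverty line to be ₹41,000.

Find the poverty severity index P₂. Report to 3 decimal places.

Incomes under z: 21×₹32,000, 32×₹35,000 (q = 53 of N = 72).
Relative gaps: (41000−32000)/41000 = 0.2195 (×21); (41000−35000)/41000 = 0.1463 (×32).
Squared: 0.0482 (×21); 0.0214 (×32).
Sum = 1.697204; P₂ = 1.697204 / 72 = 0.024.

0.024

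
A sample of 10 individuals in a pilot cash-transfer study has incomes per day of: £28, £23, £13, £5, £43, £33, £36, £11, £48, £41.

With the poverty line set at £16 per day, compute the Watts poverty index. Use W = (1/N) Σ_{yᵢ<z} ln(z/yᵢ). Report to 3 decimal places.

0.175

Below the line: £5, £11, £13 (q = 3 of N = 10).
Log gaps: ln(16/5) = 1.1632; ln(16/11) = 0.3747; ln(16/13) = 0.2076.
W = 1.745484 / 10 = 0.175.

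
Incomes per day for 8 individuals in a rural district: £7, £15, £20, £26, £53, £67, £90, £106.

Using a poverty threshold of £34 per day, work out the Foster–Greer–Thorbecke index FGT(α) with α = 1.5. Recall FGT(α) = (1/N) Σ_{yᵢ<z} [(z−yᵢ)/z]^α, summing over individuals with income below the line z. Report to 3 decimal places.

Poor units: £7, £15, £20, £26 (q = 4 of N = 8).
Normalized shortfalls: (34−7)/34 = 0.7941; (34−15)/34 = 0.5588; (34−20)/34 = 0.4118; (34−26)/34 = 0.2353.
Raised to α = 1.5: 0.70766; 0.41775; 0.26422; 0.11413.
Sum = 1.503769; FGT(1.5) = 1.503769 / 8 = 0.188.

0.188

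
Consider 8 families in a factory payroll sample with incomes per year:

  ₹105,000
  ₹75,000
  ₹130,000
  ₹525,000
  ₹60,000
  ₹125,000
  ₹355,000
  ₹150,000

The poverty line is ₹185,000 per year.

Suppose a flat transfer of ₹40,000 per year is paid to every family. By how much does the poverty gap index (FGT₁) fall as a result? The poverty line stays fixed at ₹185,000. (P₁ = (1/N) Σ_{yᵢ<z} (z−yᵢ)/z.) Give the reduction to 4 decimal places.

Before: below the line — ₹60,000, ₹75,000, ₹105,000, ₹125,000, ₹130,000, ₹150,000; poverty gap index (FGT₁) = 0.314189.
After the ₹40,000 transfer: below the line — ₹100,000, ₹115,000, ₹145,000, ₹165,000, ₹170,000; poverty gap index (FGT₁) = 0.155405.
Reduction = 0.314189 − 0.155405 = 0.1588.

0.1588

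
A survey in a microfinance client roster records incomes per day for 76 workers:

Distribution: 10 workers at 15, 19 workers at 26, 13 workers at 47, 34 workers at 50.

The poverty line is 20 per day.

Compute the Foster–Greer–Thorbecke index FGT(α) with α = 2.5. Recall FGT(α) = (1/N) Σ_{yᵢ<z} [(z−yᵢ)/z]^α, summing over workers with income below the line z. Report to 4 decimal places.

0.0041

Below z: 10×15 (q = 10 of N = 76).
Normalized shortfalls: (20−15)/20 = 0.2500 (×10).
Raised to α = 2.5: 0.03125 (×10).
Sum = 0.312500; FGT(2.5) = 0.312500 / 76 = 0.0041.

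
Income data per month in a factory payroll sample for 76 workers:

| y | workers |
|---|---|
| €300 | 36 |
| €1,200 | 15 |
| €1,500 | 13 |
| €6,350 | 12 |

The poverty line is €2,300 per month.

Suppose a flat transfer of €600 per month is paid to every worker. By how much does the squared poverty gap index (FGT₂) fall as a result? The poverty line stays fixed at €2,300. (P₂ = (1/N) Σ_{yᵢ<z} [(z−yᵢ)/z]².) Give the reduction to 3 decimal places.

0.238

Before: below the line — 36×€300, 15×€1,200, 13×€1,500; squared poverty gap index (FGT₂) = 0.42401.
After the €600 transfer: below the line — 36×€900, 15×€1,800, 13×€2,100; squared poverty gap index (FGT₂) = 0.18613.
Reduction = 0.42401 − 0.18613 = 0.238.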